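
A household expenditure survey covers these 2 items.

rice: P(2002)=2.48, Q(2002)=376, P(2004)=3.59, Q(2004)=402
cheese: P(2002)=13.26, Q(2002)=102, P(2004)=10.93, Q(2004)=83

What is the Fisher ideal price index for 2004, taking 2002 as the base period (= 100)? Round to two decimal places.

Laspeyres component (base-period weights):
ΣP(2004)Q(2002) = 3.59×376 + 10.93×102 = 1349.84 + 1114.86 = 2464.7
ΣP(2002)Q(2002) = 2.48×376 + 13.26×102 = 932.48 + 1352.52 = 2285
L = 2464.7 / 2285 × 100 = 107.8643
Paasche component (current-period weights):
ΣP(2004)Q(2004) = 3.59×402 + 10.93×83 = 1443.18 + 907.19 = 2350.37
ΣP(2002)Q(2004) = 2.48×402 + 13.26×83 = 996.96 + 1100.58 = 2097.54
P = 2350.37 / 2097.54 × 100 = 112.0536
Fisher = √(L × P) = √(107.8643 × 112.0536) = 109.9390

109.94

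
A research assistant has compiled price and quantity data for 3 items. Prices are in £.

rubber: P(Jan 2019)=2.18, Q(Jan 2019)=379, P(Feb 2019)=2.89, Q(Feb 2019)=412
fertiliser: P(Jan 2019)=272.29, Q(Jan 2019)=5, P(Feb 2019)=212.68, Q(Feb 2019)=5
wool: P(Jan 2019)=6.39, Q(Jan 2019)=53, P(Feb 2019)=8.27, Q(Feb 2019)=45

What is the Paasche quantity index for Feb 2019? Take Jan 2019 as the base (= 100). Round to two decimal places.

101.12

Paasche quantity index uses current-period prices as weights.
ΣP(Feb 2019)·Q(Feb 2019) = 2.89×412 + 212.68×5 + 8.27×45 = 1190.68 + 1063.4 + 372.15 = 2626.23
ΣP(Feb 2019)·Q(Jan 2019) = 2.89×379 + 212.68×5 + 8.27×53 = 1095.31 + 1063.4 + 438.31 = 2597.02
Index = 2626.23 / 2597.02 × 100 = 101.1248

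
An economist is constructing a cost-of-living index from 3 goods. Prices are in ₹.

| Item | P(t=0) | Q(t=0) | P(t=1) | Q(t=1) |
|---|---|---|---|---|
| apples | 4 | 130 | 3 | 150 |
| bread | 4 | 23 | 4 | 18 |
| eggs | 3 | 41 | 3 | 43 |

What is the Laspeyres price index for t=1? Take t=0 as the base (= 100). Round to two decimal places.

82.31

Laspeyres price index uses base-period quantities as weights.
ΣP(t=1)·Q(t=0) = 3×130 + 4×23 + 3×41 = 390 + 92 + 123 = 605
ΣP(t=0)·Q(t=0) = 4×130 + 4×23 + 3×41 = 520 + 92 + 123 = 735
Index = 605 / 735 × 100 = 82.3129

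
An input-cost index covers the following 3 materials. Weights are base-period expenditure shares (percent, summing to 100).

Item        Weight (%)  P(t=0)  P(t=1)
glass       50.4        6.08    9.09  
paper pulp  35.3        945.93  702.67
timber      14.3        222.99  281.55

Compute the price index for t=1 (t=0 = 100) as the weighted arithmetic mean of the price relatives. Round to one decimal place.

119.6

glass: 50.4 × (9.09/6.08) = 50.4 × 1.495066 = 75.3513
paper pulp: 35.3 × (702.67/945.93) = 35.3 × 0.742835 = 26.2221
timber: 14.3 × (281.55/222.99) = 14.3 × 1.262613 = 18.0554
Index = Σ wᵢ·(p₁ᵢ/p₀ᵢ) = 75.3513 + 26.2221 + 18.0554 = 119.6288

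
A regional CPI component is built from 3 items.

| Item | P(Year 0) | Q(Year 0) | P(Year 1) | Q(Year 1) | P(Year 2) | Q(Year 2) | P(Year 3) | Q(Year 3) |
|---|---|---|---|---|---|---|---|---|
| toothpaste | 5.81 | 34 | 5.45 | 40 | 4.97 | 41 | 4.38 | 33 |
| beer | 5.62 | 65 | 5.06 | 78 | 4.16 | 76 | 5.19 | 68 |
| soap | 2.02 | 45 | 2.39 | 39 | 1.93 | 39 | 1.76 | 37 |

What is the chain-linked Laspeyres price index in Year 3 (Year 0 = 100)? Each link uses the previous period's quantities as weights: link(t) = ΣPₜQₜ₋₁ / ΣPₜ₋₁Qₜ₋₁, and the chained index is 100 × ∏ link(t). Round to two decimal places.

Link Year 0→Year 1:
ΣP(Year 1)Q(Year 0) = 5.45×34 + 5.06×65 + 2.39×45 = 185.3 + 328.9 + 107.55 = 621.75
ΣP(Year 0)Q(Year 0) = 5.81×34 + 5.62×65 + 2.02×45 = 197.54 + 365.3 + 90.9 = 653.74
link = 621.75/653.74 = 0.951066
Link Year 1→Year 2:
ΣP(Year 2)Q(Year 1) = 4.97×40 + 4.16×78 + 1.93×39 = 198.8 + 324.48 + 75.27 = 598.55
ΣP(Year 1)Q(Year 1) = 5.45×40 + 5.06×78 + 2.39×39 = 218 + 394.68 + 93.21 = 705.89
link = 598.55/705.89 = 0.847937
Link Year 2→Year 3:
ΣP(Year 3)Q(Year 2) = 4.38×41 + 5.19×76 + 1.76×39 = 179.58 + 394.44 + 68.64 = 642.66
ΣP(Year 2)Q(Year 2) = 4.97×41 + 4.16×76 + 1.93×39 = 203.77 + 316.16 + 75.27 = 595.2
link = 642.66/595.2 = 1.079738
Chained index = 100 × 0.951066 × 0.847937 × 1.079738 = 87.0748

87.07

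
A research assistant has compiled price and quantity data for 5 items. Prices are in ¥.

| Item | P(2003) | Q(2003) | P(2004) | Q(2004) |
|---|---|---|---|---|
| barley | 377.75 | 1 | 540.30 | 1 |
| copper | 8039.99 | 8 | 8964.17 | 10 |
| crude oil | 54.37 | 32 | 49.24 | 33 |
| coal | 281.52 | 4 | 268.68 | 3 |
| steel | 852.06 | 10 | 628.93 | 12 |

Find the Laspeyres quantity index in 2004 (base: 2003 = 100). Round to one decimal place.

123.1

Laspeyres quantity index uses base-period prices as weights.
ΣP(2003)·Q(2004) = 377.75×1 + 8039.99×10 + 54.37×33 + 281.52×3 + 852.06×12 = 377.75 + 80399.9 + 1794.21 + 844.56 + 10224.72 = 93641.14
ΣP(2003)·Q(2003) = 377.75×1 + 8039.99×8 + 54.37×32 + 281.52×4 + 852.06×10 = 377.75 + 64319.92 + 1739.84 + 1126.08 + 8520.6 = 76084.19
Index = 93641.14 / 76084.19 × 100 = 123.0757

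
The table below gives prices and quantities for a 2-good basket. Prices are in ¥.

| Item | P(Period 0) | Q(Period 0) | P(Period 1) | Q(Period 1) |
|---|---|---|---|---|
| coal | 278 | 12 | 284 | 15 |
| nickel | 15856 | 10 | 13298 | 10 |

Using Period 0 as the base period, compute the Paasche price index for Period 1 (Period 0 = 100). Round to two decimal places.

84.34

Paasche price index uses current-period quantities as weights.
ΣP(Period 1)·Q(Period 1) = 284×15 + 13298×10 = 4260 + 132980 = 137240
ΣP(Period 0)·Q(Period 1) = 278×15 + 15856×10 = 4170 + 158560 = 162730
Index = 137240 / 162730 × 100 = 84.3360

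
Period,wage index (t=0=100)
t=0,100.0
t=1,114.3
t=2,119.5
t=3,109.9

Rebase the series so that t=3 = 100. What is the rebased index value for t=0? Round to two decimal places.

90.99

Rebased(t=0) = 100.0 / 109.9 × 100 = 90.9918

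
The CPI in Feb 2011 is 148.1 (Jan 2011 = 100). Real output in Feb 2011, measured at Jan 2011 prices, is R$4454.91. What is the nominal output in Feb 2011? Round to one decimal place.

6597.7

Nominal = Real × (Index/100) = 4454.91 × (148.1/100)
        = 4454.91 × 1.481 = 6597.7217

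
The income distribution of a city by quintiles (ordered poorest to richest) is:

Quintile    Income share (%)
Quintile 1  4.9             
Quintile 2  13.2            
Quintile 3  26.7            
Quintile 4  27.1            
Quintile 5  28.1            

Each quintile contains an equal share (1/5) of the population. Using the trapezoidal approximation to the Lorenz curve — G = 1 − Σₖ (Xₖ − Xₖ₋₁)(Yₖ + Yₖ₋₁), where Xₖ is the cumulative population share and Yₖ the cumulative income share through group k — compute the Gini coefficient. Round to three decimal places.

Cumulative income shares Yₖ: 0.0490, 0.1810, 0.4480, 0.7190, 1.0000
Σ (Xₖ−Xₖ₋₁)(Yₖ+Yₖ₋₁) = (1/5)(0.0490+0.0000) + (1/5)(0.1810+0.0490) + (1/5)(0.4480+0.1810) + (1/5)(0.7190+0.4480) + (1/5)(1.0000+0.7190)
  = 0.0098 + 0.0460 + 0.1258 + 0.2334 + 0.3438 = 0.7588
G = 1 − 0.7588 = 0.2412

0.241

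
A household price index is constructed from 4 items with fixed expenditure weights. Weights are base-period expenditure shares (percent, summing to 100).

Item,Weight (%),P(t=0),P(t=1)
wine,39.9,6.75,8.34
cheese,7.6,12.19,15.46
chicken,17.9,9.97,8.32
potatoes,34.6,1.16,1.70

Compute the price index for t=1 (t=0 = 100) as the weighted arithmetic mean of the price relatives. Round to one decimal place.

wine: 39.9 × (8.34/6.75) = 39.9 × 1.235556 = 49.2987
cheese: 7.6 × (15.46/12.19) = 7.6 × 1.268253 = 9.6387
chicken: 17.9 × (8.32/9.97) = 17.9 × 0.834504 = 14.9376
potatoes: 34.6 × (1.70/1.16) = 34.6 × 1.465517 = 50.7069
Index = Σ wᵢ·(p₁ᵢ/p₀ᵢ) = 49.2987 + 9.6387 + 14.9376 + 50.7069 = 124.5819

124.6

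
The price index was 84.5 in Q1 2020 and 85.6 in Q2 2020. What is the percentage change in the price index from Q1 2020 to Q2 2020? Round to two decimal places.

1.30%

Change = (85.6 − 84.5) / 84.5 × 100
       = 1.1 / 84.5 × 100 = 1.3018%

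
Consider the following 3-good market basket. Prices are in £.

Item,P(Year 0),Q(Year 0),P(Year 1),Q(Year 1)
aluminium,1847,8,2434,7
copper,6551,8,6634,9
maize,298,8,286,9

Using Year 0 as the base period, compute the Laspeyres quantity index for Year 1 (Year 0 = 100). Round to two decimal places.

107.19

Laspeyres quantity index uses base-period prices as weights.
ΣP(Year 0)·Q(Year 1) = 1847×7 + 6551×9 + 298×9 = 12929 + 58959 + 2682 = 74570
ΣP(Year 0)·Q(Year 0) = 1847×8 + 6551×8 + 298×8 = 14776 + 52408 + 2384 = 69568
Index = 74570 / 69568 × 100 = 107.1901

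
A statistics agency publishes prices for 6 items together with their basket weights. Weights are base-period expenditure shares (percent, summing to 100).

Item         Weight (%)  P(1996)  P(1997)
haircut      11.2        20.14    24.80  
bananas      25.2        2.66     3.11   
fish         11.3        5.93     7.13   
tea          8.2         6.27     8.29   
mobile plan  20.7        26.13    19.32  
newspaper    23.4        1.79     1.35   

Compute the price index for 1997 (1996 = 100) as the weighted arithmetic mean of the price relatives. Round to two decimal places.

haircut: 11.2 × (24.80/20.14) = 11.2 × 1.231380 = 13.7915
bananas: 25.2 × (3.11/2.66) = 25.2 × 1.169173 = 29.4632
fish: 11.3 × (7.13/5.93) = 11.3 × 1.202361 = 13.5867
tea: 8.2 × (8.29/6.27) = 8.2 × 1.322169 = 10.8418
mobile plan: 20.7 × (19.32/26.13) = 20.7 × 0.739380 = 15.3052
newspaper: 23.4 × (1.35/1.79) = 23.4 × 0.754190 = 17.6480
Index = Σ wᵢ·(p₁ᵢ/p₀ᵢ) = 13.7915 + 29.4632 + 13.5867 + 10.8418 + 15.3052 + 17.6480 = 100.6363

100.64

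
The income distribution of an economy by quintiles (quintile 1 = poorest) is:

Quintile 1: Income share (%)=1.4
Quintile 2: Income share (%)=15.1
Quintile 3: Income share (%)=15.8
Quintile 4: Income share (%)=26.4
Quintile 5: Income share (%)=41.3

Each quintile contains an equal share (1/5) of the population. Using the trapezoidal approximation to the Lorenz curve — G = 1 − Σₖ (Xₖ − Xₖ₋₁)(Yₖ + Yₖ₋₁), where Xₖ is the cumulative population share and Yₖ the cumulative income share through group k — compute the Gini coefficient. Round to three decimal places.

0.364

Cumulative income shares Yₖ: 0.0140, 0.1650, 0.3230, 0.5870, 1.0000
Σ (Xₖ−Xₖ₋₁)(Yₖ+Yₖ₋₁) = (1/5)(0.0140+0.0000) + (1/5)(0.1650+0.0140) + (1/5)(0.3230+0.1650) + (1/5)(0.5870+0.3230) + (1/5)(1.0000+0.5870)
  = 0.0028 + 0.0358 + 0.0976 + 0.1820 + 0.3174 = 0.6356
G = 1 − 0.6356 = 0.3644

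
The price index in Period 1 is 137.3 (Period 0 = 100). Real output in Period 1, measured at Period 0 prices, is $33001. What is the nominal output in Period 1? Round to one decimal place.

45310.4

Nominal = Real × (Index/100) = 33001 × (137.3/100)
        = 33001 × 1.373 = 45310.3730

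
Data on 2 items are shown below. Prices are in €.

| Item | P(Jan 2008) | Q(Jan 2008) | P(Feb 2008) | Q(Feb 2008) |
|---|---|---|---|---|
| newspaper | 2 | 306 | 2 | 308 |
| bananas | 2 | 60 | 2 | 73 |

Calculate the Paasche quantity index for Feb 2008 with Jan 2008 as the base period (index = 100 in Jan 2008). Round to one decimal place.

104.1

Paasche quantity index uses current-period prices as weights.
ΣP(Feb 2008)·Q(Feb 2008) = 2×308 + 2×73 = 616 + 146 = 762
ΣP(Feb 2008)·Q(Jan 2008) = 2×306 + 2×60 = 612 + 120 = 732
Index = 762 / 732 × 100 = 104.0984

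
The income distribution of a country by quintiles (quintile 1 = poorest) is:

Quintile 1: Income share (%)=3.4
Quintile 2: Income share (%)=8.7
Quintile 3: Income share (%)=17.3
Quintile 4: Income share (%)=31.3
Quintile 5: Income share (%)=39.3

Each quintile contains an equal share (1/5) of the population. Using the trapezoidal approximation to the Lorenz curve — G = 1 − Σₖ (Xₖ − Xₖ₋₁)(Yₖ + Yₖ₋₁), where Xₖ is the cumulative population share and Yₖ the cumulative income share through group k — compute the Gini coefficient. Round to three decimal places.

Cumulative income shares Yₖ: 0.0340, 0.1210, 0.2940, 0.6070, 1.0000
Σ (Xₖ−Xₖ₋₁)(Yₖ+Yₖ₋₁) = (1/5)(0.0340+0.0000) + (1/5)(0.1210+0.0340) + (1/5)(0.2940+0.1210) + (1/5)(0.6070+0.2940) + (1/5)(1.0000+0.6070)
  = 0.0068 + 0.0310 + 0.0830 + 0.1802 + 0.3214 = 0.6224
G = 1 − 0.6224 = 0.3776

0.378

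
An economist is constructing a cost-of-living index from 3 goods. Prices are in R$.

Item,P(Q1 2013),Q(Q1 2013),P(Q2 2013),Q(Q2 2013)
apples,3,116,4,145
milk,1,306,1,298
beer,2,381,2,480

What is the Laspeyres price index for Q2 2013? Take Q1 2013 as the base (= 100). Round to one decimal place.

Laspeyres price index uses base-period quantities as weights.
ΣP(Q2 2013)·Q(Q1 2013) = 4×116 + 1×306 + 2×381 = 464 + 306 + 762 = 1532
ΣP(Q1 2013)·Q(Q1 2013) = 3×116 + 1×306 + 2×381 = 348 + 306 + 762 = 1416
Index = 1532 / 1416 × 100 = 108.1921

108.2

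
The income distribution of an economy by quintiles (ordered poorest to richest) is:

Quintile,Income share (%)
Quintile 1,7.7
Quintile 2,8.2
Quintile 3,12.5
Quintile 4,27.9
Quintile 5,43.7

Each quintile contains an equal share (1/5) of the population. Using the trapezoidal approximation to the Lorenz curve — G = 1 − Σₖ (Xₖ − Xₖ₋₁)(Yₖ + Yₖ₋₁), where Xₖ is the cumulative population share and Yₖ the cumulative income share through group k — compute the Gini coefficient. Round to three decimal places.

Cumulative income shares Yₖ: 0.0770, 0.1590, 0.2840, 0.5630, 1.0000
Σ (Xₖ−Xₖ₋₁)(Yₖ+Yₖ₋₁) = (1/5)(0.0770+0.0000) + (1/5)(0.1590+0.0770) + (1/5)(0.2840+0.1590) + (1/5)(0.5630+0.2840) + (1/5)(1.0000+0.5630)
  = 0.0154 + 0.0472 + 0.0886 + 0.1694 + 0.3126 = 0.6332
G = 1 − 0.6332 = 0.3668

0.367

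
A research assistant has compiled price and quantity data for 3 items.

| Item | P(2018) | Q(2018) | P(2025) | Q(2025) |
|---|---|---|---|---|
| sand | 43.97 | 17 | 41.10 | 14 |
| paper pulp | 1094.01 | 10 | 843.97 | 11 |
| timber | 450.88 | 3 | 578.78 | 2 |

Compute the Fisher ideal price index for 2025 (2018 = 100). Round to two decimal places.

82.34

Laspeyres component (base-period weights):
ΣP(2025)Q(2018) = 41.10×17 + 843.97×10 + 578.78×3 = 698.7 + 8439.7 + 1736.34 = 10874.74
ΣP(2018)Q(2018) = 43.97×17 + 1094.01×10 + 450.88×3 = 747.49 + 10940.1 + 1352.64 = 13040.23
L = 10874.74 / 13040.23 × 100 = 83.3938
Paasche component (current-period weights):
ΣP(2025)Q(2025) = 41.10×14 + 843.97×11 + 578.78×2 = 575.4 + 9283.67 + 1157.56 = 11016.63
ΣP(2018)Q(2025) = 43.97×14 + 1094.01×11 + 450.88×2 = 615.58 + 12034.11 + 901.76 = 13551.45
P = 11016.63 / 13551.45 × 100 = 81.2948
Fisher = √(L × P) = √(83.3938 × 81.2948) = 82.3376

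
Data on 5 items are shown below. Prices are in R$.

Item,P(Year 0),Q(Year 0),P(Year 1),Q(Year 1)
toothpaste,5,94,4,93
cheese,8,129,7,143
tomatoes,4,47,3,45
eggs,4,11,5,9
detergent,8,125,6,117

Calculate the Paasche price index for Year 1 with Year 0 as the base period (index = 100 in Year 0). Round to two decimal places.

81.67

Paasche price index uses current-period quantities as weights.
ΣP(Year 1)·Q(Year 1) = 4×93 + 7×143 + 3×45 + 5×9 + 6×117 = 372 + 1001 + 135 + 45 + 702 = 2255
ΣP(Year 0)·Q(Year 1) = 5×93 + 8×143 + 4×45 + 4×9 + 8×117 = 465 + 1144 + 180 + 36 + 936 = 2761
Index = 2255 / 2761 × 100 = 81.6733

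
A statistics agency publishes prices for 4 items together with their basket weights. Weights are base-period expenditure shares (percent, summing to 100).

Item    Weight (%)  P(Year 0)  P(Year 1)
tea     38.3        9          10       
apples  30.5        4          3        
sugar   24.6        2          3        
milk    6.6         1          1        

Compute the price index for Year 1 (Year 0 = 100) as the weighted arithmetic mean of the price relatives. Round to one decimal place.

tea: 38.3 × (10/9) = 38.3 × 1.111111 = 42.5556
apples: 30.5 × (3/4) = 30.5 × 0.750000 = 22.8750
sugar: 24.6 × (3/2) = 24.6 × 1.500000 = 36.9000
milk: 6.6 × (1/1) = 6.6 × 1.000000 = 6.6000
Index = Σ wᵢ·(p₁ᵢ/p₀ᵢ) = 42.5556 + 22.8750 + 36.9000 + 6.6000 = 108.9306

108.9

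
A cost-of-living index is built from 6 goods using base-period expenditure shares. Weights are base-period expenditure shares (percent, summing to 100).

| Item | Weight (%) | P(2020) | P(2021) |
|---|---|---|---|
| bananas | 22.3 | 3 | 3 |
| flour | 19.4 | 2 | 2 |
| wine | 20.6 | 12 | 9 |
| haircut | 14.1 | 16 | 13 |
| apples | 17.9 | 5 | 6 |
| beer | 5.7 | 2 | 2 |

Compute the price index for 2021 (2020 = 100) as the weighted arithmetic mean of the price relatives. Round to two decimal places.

95.79

bananas: 22.3 × (3/3) = 22.3 × 1.000000 = 22.3000
flour: 19.4 × (2/2) = 19.4 × 1.000000 = 19.4000
wine: 20.6 × (9/12) = 20.6 × 0.750000 = 15.4500
haircut: 14.1 × (13/16) = 14.1 × 0.812500 = 11.4562
apples: 17.9 × (6/5) = 17.9 × 1.200000 = 21.4800
beer: 5.7 × (2/2) = 5.7 × 1.000000 = 5.7000
Index = Σ wᵢ·(p₁ᵢ/p₀ᵢ) = 22.3000 + 19.4000 + 15.4500 + 11.4562 + 21.4800 + 5.7000 = 95.7862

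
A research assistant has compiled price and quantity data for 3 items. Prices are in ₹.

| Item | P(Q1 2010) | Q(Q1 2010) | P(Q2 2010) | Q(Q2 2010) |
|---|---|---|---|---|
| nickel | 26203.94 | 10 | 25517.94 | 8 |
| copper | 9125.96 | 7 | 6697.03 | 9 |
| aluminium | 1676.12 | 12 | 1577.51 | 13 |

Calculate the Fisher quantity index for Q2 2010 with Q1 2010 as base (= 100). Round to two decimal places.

89.68

Laspeyres component (base-period weights):
ΣP(Q1 2010)Q(Q2 2010) = 26203.94×8 + 9125.96×9 + 1676.12×13 = 209631.52 + 82133.64 + 21789.56 = 313554.72
ΣP(Q1 2010)Q(Q1 2010) = 26203.94×10 + 9125.96×7 + 1676.12×12 = 262039.4 + 63881.72 + 20113.44 = 346034.56
L = 313554.72 / 346034.56 × 100 = 90.6137
Paasche component (current-period weights):
ΣP(Q2 2010)Q(Q2 2010) = 25517.94×8 + 6697.03×9 + 1577.51×13 = 204143.52 + 60273.27 + 20507.63 = 284924.42
ΣP(Q2 2010)Q(Q1 2010) = 25517.94×10 + 6697.03×7 + 1577.51×12 = 255179.4 + 46879.21 + 18930.12 = 320988.73
P = 284924.42 / 320988.73 × 100 = 88.7646
Fisher = √(L × P) = √(90.6137 × 88.7646) = 89.6844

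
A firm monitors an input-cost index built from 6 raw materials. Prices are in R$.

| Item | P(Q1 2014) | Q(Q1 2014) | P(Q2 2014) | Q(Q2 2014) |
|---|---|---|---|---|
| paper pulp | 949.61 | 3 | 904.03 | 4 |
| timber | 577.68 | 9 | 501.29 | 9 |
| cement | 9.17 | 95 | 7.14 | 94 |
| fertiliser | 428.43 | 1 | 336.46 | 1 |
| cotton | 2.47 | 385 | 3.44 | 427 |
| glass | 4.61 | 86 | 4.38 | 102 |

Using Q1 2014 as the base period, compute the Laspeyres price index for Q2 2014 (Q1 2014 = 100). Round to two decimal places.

92.94

Laspeyres price index uses base-period quantities as weights.
ΣP(Q2 2014)·Q(Q1 2014) = 904.03×3 + 501.29×9 + 7.14×95 + 336.46×1 + 3.44×385 + 4.38×86 = 2712.09 + 4511.61 + 678.3 + 336.46 + 1324.4 + 376.68 = 9939.54
ΣP(Q1 2014)·Q(Q1 2014) = 949.61×3 + 577.68×9 + 9.17×95 + 428.43×1 + 2.47×385 + 4.61×86 = 2848.83 + 5199.12 + 871.15 + 428.43 + 950.95 + 396.46 = 10694.94
Index = 9939.54 / 10694.94 × 100 = 92.9368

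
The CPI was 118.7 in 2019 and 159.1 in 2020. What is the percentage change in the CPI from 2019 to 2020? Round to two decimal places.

Change = (159.1 − 118.7) / 118.7 × 100
       = 40.4 / 118.7 × 100 = 34.0354%

34.04%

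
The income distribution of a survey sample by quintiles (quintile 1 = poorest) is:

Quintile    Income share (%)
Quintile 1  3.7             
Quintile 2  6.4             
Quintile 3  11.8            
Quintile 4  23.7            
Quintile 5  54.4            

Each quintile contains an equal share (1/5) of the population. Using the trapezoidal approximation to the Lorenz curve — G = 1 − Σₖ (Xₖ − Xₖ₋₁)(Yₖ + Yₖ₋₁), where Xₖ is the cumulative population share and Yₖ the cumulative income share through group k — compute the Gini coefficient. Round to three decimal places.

0.475

Cumulative income shares Yₖ: 0.0370, 0.1010, 0.2190, 0.4560, 1.0000
Σ (Xₖ−Xₖ₋₁)(Yₖ+Yₖ₋₁) = (1/5)(0.0370+0.0000) + (1/5)(0.1010+0.0370) + (1/5)(0.2190+0.1010) + (1/5)(0.4560+0.2190) + (1/5)(1.0000+0.4560)
  = 0.0074 + 0.0276 + 0.0640 + 0.1350 + 0.2912 = 0.5252
G = 1 − 0.5252 = 0.4748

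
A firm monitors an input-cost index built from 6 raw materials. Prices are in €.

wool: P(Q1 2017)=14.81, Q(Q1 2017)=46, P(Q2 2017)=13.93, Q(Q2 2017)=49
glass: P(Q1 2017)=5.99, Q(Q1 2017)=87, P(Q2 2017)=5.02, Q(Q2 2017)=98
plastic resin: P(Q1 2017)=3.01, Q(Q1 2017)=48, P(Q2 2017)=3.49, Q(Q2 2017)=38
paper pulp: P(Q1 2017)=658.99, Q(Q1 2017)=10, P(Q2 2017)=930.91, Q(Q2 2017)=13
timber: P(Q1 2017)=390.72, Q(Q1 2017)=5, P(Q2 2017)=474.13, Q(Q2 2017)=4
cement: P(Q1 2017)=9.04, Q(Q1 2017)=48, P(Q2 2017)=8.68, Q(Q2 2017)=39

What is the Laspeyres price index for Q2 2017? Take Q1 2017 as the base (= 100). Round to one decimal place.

129.2

Laspeyres price index uses base-period quantities as weights.
ΣP(Q2 2017)·Q(Q1 2017) = 13.93×46 + 5.02×87 + 3.49×48 + 930.91×10 + 474.13×5 + 8.68×48 = 640.78 + 436.74 + 167.52 + 9309.1 + 2370.65 + 416.64 = 13341.43
ΣP(Q1 2017)·Q(Q1 2017) = 14.81×46 + 5.99×87 + 3.01×48 + 658.99×10 + 390.72×5 + 9.04×48 = 681.26 + 521.13 + 144.48 + 6589.9 + 1953.6 + 433.92 = 10324.29
Index = 13341.43 / 10324.29 × 100 = 129.2237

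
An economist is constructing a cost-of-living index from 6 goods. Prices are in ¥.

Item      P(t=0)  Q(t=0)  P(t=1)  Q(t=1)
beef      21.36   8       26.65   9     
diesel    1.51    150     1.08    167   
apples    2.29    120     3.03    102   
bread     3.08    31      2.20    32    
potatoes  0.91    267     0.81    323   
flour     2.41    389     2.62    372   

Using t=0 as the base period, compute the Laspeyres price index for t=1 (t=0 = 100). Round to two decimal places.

Laspeyres price index uses base-period quantities as weights.
ΣP(t=1)·Q(t=0) = 26.65×8 + 1.08×150 + 3.03×120 + 2.20×31 + 0.81×267 + 2.62×389 = 213.2 + 162 + 363.6 + 68.2 + 216.27 + 1019.18 = 2042.45
ΣP(t=0)·Q(t=0) = 21.36×8 + 1.51×150 + 2.29×120 + 3.08×31 + 0.91×267 + 2.41×389 = 170.88 + 226.5 + 274.8 + 95.48 + 242.97 + 937.49 = 1948.12
Index = 2042.45 / 1948.12 × 100 = 104.8421

104.84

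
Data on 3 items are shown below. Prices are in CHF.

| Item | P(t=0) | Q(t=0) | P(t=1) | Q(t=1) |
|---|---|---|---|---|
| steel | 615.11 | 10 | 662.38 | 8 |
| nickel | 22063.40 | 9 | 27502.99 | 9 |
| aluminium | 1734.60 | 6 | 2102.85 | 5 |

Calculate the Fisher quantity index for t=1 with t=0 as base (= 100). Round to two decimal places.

Laspeyres component (base-period weights):
ΣP(t=0)Q(t=1) = 615.11×8 + 22063.40×9 + 1734.60×5 = 4920.88 + 198570.6 + 8673 = 212164.48
ΣP(t=0)Q(t=0) = 615.11×10 + 22063.40×9 + 1734.60×6 = 6151.1 + 198570.6 + 10407.6 = 215129.3
L = 212164.48 / 215129.3 × 100 = 98.6218
Paasche component (current-period weights):
ΣP(t=1)Q(t=1) = 662.38×8 + 27502.99×9 + 2102.85×5 = 5299.04 + 247526.91 + 10514.25 = 263340.2
ΣP(t=1)Q(t=0) = 662.38×10 + 27502.99×9 + 2102.85×6 = 6623.8 + 247526.91 + 12617.1 = 266767.81
P = 263340.2 / 266767.81 × 100 = 98.7151
Fisher = √(L × P) = √(98.6218 × 98.7151) = 98.6685

98.67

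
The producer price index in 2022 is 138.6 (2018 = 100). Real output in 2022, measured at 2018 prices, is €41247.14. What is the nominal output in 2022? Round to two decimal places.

57168.54

Nominal = Real × (Index/100) = 41247.14 × (138.6/100)
        = 41247.14 × 1.386 = 57168.5360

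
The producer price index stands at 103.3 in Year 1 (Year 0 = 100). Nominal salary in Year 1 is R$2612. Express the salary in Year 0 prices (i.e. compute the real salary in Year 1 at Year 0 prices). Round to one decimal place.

Real = Nominal ÷ (Index/100) = 2612 ÷ (103.3/100)
     = 2612 ÷ 1.033 = 2528.5576

2528.6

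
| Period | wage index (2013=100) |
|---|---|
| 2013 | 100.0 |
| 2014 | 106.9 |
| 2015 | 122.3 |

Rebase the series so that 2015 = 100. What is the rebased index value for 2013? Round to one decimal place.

Rebased(2013) = 100.0 / 122.3 × 100 = 81.7661

81.8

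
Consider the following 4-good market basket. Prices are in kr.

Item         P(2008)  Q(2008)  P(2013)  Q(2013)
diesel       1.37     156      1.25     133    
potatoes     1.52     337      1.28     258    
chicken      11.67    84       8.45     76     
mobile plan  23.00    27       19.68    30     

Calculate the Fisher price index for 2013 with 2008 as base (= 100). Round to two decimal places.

Laspeyres component (base-period weights):
ΣP(2013)Q(2008) = 1.25×156 + 1.28×337 + 8.45×84 + 19.68×27 = 195 + 431.36 + 709.8 + 531.36 = 1867.52
ΣP(2008)Q(2008) = 1.37×156 + 1.52×337 + 11.67×84 + 23.00×27 = 213.72 + 512.24 + 980.28 + 621 = 2327.24
L = 1867.52 / 2327.24 × 100 = 80.2461
Paasche component (current-period weights):
ΣP(2013)Q(2013) = 1.25×133 + 1.28×258 + 8.45×76 + 19.68×30 = 166.25 + 330.24 + 642.2 + 590.4 = 1729.09
ΣP(2008)Q(2013) = 1.37×133 + 1.52×258 + 11.67×76 + 23.00×30 = 182.21 + 392.16 + 886.92 + 690 = 2151.29
P = 1729.09 / 2151.29 × 100 = 80.3746
Fisher = √(L × P) = √(80.2461 × 80.3746) = 80.3103

80.31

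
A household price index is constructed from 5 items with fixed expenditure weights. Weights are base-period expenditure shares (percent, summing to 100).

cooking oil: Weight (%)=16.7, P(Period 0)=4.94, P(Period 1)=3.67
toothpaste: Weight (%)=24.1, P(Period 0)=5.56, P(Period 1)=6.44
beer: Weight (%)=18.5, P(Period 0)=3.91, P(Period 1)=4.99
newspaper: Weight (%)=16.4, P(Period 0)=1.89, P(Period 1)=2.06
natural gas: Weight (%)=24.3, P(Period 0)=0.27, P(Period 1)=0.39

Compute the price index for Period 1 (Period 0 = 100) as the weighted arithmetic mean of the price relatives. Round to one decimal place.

cooking oil: 16.7 × (3.67/4.94) = 16.7 × 0.742915 = 12.4067
toothpaste: 24.1 × (6.44/5.56) = 24.1 × 1.158273 = 27.9144
beer: 18.5 × (4.99/3.91) = 18.5 × 1.276215 = 23.6100
newspaper: 16.4 × (2.06/1.89) = 16.4 × 1.089947 = 17.8751
natural gas: 24.3 × (0.39/0.27) = 24.3 × 1.444444 = 35.1000
Index = Σ wᵢ·(p₁ᵢ/p₀ᵢ) = 12.4067 + 27.9144 + 23.6100 + 17.8751 + 35.1000 = 116.9062

116.9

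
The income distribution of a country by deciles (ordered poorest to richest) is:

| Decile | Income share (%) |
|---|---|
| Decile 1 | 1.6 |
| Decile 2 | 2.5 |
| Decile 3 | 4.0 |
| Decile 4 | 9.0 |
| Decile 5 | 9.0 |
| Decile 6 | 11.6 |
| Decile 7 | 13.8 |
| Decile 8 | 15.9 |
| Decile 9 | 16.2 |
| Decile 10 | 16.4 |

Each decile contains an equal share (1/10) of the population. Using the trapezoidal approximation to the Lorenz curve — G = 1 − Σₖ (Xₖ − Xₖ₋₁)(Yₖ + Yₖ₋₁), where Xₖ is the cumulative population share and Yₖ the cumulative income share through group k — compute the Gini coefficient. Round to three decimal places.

0.306

Cumulative income shares Yₖ: 0.0160, 0.0410, 0.0810, 0.1710, 0.2610, 0.3770, 0.5150, 0.6740, 0.8360, 1.0000
Σ (Xₖ−Xₖ₋₁)(Yₖ+Yₖ₋₁) = (1/10)(0.0160+0.0000) + (1/10)(0.0410+0.0160) + (1/10)(0.0810+0.0410) + (1/10)(0.1710+0.0810) + (1/10)(0.2610+0.1710) + (1/10)(0.3770+0.2610) + (1/10)(0.5150+0.3770) + (1/10)(0.6740+0.5150) + (1/10)(0.8360+0.6740) + (1/10)(1.0000+0.8360)
  = 0.0016 + 0.0057 + 0.0122 + 0.0252 + 0.0432 + 0.0638 + 0.0892 + 0.1189 + 0.1510 + 0.1836 = 0.6944
G = 1 − 0.6944 = 0.3056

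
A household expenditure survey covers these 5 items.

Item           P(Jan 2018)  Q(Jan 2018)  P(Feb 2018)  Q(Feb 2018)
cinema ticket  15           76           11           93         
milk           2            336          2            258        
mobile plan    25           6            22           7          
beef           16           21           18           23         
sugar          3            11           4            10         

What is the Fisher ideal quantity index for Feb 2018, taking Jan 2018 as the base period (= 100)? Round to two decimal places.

Laspeyres component (base-period weights):
ΣP(Jan 2018)Q(Feb 2018) = 15×93 + 2×258 + 25×7 + 16×23 + 3×10 = 1395 + 516 + 175 + 368 + 30 = 2484
ΣP(Jan 2018)Q(Jan 2018) = 15×76 + 2×336 + 25×6 + 16×21 + 3×11 = 1140 + 672 + 150 + 336 + 33 = 2331
L = 2484 / 2331 × 100 = 106.5637
Paasche component (current-period weights):
ΣP(Feb 2018)Q(Feb 2018) = 11×93 + 2×258 + 22×7 + 18×23 + 4×10 = 1023 + 516 + 154 + 414 + 40 = 2147
ΣP(Feb 2018)Q(Jan 2018) = 11×76 + 2×336 + 22×6 + 18×21 + 4×11 = 836 + 672 + 132 + 378 + 44 = 2062
P = 2147 / 2062 × 100 = 104.1222
Fisher = √(L × P) = √(106.5637 × 104.1222) = 105.3359

105.34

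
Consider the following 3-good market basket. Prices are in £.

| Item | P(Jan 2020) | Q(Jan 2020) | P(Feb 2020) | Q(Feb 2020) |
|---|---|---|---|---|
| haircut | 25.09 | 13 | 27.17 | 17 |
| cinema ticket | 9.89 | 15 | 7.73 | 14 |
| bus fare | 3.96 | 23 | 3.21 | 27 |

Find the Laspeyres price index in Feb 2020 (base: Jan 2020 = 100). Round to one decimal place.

96.0

Laspeyres price index uses base-period quantities as weights.
ΣP(Feb 2020)·Q(Jan 2020) = 27.17×13 + 7.73×15 + 3.21×23 = 353.21 + 115.95 + 73.83 = 542.99
ΣP(Jan 2020)·Q(Jan 2020) = 25.09×13 + 9.89×15 + 3.96×23 = 326.17 + 148.35 + 91.08 = 565.6
Index = 542.99 / 565.6 × 100 = 96.0025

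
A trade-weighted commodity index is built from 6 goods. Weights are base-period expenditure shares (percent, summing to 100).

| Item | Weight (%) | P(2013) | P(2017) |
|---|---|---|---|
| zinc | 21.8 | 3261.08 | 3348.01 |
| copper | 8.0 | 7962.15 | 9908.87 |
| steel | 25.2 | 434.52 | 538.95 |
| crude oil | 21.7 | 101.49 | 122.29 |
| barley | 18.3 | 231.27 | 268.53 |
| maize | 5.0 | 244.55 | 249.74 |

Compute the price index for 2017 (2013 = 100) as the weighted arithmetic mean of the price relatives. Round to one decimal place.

116.1

zinc: 21.8 × (3348.01/3261.08) = 21.8 × 1.026657 = 22.3811
copper: 8.0 × (9908.87/7962.15) = 8.0 × 1.244497 = 9.9560
steel: 25.2 × (538.95/434.52) = 25.2 × 1.240334 = 31.2564
crude oil: 21.7 × (122.29/101.49) = 21.7 × 1.204946 = 26.1473
barley: 18.3 × (268.53/231.27) = 18.3 × 1.161110 = 21.2483
maize: 5.0 × (249.74/244.55) = 5.0 × 1.021223 = 5.1061
Index = Σ wᵢ·(p₁ᵢ/p₀ᵢ) = 22.3811 + 9.9560 + 31.2564 + 26.1473 + 21.2483 + 5.1061 = 116.0953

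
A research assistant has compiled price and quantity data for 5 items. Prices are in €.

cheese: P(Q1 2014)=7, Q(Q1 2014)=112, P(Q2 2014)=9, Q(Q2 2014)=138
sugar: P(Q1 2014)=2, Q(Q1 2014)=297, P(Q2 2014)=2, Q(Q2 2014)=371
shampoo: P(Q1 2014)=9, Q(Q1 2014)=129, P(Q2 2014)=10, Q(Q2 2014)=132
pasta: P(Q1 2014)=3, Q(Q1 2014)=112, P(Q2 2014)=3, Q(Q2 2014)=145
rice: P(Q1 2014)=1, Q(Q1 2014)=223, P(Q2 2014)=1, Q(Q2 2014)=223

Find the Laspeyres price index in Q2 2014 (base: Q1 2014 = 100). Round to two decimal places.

111.39

Laspeyres price index uses base-period quantities as weights.
ΣP(Q2 2014)·Q(Q1 2014) = 9×112 + 2×297 + 10×129 + 3×112 + 1×223 = 1008 + 594 + 1290 + 336 + 223 = 3451
ΣP(Q1 2014)·Q(Q1 2014) = 7×112 + 2×297 + 9×129 + 3×112 + 1×223 = 784 + 594 + 1161 + 336 + 223 = 3098
Index = 3451 / 3098 × 100 = 111.3944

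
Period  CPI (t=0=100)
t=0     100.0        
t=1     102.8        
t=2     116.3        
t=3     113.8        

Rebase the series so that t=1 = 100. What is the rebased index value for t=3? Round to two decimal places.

110.70

Rebased(t=3) = 113.8 / 102.8 × 100 = 110.7004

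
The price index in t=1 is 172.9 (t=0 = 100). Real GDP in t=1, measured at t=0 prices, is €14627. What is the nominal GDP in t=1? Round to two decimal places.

Nominal = Real × (Index/100) = 14627 × (172.9/100)
        = 14627 × 1.729 = 25290.0830

25290.08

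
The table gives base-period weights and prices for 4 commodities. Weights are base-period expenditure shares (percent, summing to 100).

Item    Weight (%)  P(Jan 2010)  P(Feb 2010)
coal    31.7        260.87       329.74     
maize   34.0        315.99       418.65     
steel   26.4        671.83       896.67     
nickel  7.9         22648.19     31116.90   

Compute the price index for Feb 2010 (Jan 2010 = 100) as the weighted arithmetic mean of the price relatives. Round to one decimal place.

131.2

coal: 31.7 × (329.74/260.87) = 31.7 × 1.264001 = 40.0688
maize: 34.0 × (418.65/315.99) = 34.0 × 1.324884 = 45.0460
steel: 26.4 × (896.67/671.83) = 26.4 × 1.334668 = 35.2352
nickel: 7.9 × (31116.90/22648.19) = 7.9 × 1.373924 = 10.8540
Index = Σ wᵢ·(p₁ᵢ/p₀ᵢ) = 40.0688 + 45.0460 + 35.2352 + 10.8540 = 131.2041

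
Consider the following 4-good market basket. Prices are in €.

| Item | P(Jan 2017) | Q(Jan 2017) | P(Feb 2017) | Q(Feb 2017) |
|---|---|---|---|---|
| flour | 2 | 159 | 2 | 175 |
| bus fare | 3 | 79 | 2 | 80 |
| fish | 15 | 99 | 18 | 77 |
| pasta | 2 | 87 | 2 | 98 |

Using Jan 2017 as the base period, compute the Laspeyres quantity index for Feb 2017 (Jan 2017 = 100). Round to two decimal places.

Laspeyres quantity index uses base-period prices as weights.
ΣP(Jan 2017)·Q(Feb 2017) = 2×175 + 3×80 + 15×77 + 2×98 = 350 + 240 + 1155 + 196 = 1941
ΣP(Jan 2017)·Q(Jan 2017) = 2×159 + 3×79 + 15×99 + 2×87 = 318 + 237 + 1485 + 174 = 2214
Index = 1941 / 2214 × 100 = 87.6694

87.67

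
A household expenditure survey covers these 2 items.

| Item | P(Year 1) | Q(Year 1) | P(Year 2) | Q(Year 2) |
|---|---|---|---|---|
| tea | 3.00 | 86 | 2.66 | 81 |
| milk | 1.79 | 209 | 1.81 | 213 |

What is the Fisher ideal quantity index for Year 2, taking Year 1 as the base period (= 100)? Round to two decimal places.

98.88

Laspeyres component (base-period weights):
ΣP(Year 1)Q(Year 2) = 3.00×81 + 1.79×213 = 243 + 381.27 = 624.27
ΣP(Year 1)Q(Year 1) = 3.00×86 + 1.79×209 = 258 + 374.11 = 632.11
L = 624.27 / 632.11 × 100 = 98.7597
Paasche component (current-period weights):
ΣP(Year 2)Q(Year 2) = 2.66×81 + 1.81×213 = 215.46 + 385.53 = 600.99
ΣP(Year 2)Q(Year 1) = 2.66×86 + 1.81×209 = 228.76 + 378.29 = 607.05
P = 600.99 / 607.05 × 100 = 99.0017
Fisher = √(L × P) = √(98.7597 × 99.0017) = 98.8806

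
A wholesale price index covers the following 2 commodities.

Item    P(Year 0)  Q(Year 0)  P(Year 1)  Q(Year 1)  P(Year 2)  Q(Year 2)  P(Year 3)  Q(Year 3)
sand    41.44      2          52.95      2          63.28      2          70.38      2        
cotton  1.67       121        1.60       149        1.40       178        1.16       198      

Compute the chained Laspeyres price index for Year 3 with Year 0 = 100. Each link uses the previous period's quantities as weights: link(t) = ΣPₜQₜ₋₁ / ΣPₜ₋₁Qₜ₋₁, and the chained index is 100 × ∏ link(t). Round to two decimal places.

94.55

Link Year 0→Year 1:
ΣP(Year 1)Q(Year 0) = 52.95×2 + 1.60×121 = 105.9 + 193.6 = 299.5
ΣP(Year 0)Q(Year 0) = 41.44×2 + 1.67×121 = 82.88 + 202.07 = 284.95
link = 299.5/284.95 = 1.051062
Link Year 1→Year 2:
ΣP(Year 2)Q(Year 1) = 63.28×2 + 1.40×149 = 126.56 + 208.6 = 335.16
ΣP(Year 1)Q(Year 1) = 52.95×2 + 1.60×149 = 105.9 + 238.4 = 344.3
link = 335.16/344.3 = 0.973453
Link Year 2→Year 3:
ΣP(Year 3)Q(Year 2) = 70.38×2 + 1.16×178 = 140.76 + 206.48 = 347.24
ΣP(Year 2)Q(Year 2) = 63.28×2 + 1.40×178 = 126.56 + 249.2 = 375.76
link = 347.24/375.76 = 0.924100
Chained index = 100 × 1.051062 × 0.973453 × 0.924100 = 94.5502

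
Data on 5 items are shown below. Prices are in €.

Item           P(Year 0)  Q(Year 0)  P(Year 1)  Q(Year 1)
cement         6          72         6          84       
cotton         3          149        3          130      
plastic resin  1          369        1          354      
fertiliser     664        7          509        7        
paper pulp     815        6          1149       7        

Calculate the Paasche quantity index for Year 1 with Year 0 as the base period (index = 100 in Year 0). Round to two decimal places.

109.82

Paasche quantity index uses current-period prices as weights.
ΣP(Year 1)·Q(Year 1) = 6×84 + 3×130 + 1×354 + 509×7 + 1149×7 = 504 + 390 + 354 + 3563 + 8043 = 12854
ΣP(Year 1)·Q(Year 0) = 6×72 + 3×149 + 1×369 + 509×7 + 1149×6 = 432 + 447 + 369 + 3563 + 6894 = 11705
Index = 12854 / 11705 × 100 = 109.8163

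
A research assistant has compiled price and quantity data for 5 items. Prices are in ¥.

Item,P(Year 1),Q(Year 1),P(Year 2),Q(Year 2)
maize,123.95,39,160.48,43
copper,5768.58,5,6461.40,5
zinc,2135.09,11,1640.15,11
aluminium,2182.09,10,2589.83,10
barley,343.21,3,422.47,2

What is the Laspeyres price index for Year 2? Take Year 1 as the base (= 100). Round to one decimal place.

104.7

Laspeyres price index uses base-period quantities as weights.
ΣP(Year 2)·Q(Year 1) = 160.48×39 + 6461.40×5 + 1640.15×11 + 2589.83×10 + 422.47×3 = 6258.72 + 32307 + 18041.65 + 25898.3 + 1267.41 = 83773.08
ΣP(Year 1)·Q(Year 1) = 123.95×39 + 5768.58×5 + 2135.09×11 + 2182.09×10 + 343.21×3 = 4834.05 + 28842.9 + 23485.99 + 21820.9 + 1029.63 = 80013.47
Index = 83773.08 / 80013.47 × 100 = 104.6987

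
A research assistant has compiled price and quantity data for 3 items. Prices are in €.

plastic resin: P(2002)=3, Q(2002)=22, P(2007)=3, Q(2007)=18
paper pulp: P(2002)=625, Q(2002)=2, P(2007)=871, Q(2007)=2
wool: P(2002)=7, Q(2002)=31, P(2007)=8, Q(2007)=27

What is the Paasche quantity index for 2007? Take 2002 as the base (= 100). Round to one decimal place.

97.9

Paasche quantity index uses current-period prices as weights.
ΣP(2007)·Q(2007) = 3×18 + 871×2 + 8×27 = 54 + 1742 + 216 = 2012
ΣP(2007)·Q(2002) = 3×22 + 871×2 + 8×31 = 66 + 1742 + 248 = 2056
Index = 2012 / 2056 × 100 = 97.8599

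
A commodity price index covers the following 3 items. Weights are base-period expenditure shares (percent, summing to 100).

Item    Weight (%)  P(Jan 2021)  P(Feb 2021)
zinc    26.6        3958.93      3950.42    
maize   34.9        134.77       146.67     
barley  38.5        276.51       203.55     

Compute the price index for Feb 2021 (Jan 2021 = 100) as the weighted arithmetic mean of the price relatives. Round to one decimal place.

92.9

zinc: 26.6 × (3950.42/3958.93) = 26.6 × 0.997850 = 26.5428
maize: 34.9 × (146.67/134.77) = 34.9 × 1.088299 = 37.9816
barley: 38.5 × (203.55/276.51) = 38.5 × 0.736140 = 28.3414
Index = Σ wᵢ·(p₁ᵢ/p₀ᵢ) = 26.5428 + 37.9816 + 28.3414 = 92.8658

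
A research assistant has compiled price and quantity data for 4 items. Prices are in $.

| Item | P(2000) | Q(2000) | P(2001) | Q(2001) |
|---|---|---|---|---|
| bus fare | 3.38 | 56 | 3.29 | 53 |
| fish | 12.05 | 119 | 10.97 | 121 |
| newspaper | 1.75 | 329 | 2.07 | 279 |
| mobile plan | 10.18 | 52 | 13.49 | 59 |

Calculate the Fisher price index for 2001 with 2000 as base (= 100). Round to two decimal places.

Laspeyres component (base-period weights):
ΣP(2001)Q(2000) = 3.29×56 + 10.97×119 + 2.07×329 + 13.49×52 = 184.24 + 1305.43 + 681.03 + 701.48 = 2872.18
ΣP(2000)Q(2000) = 3.38×56 + 12.05×119 + 1.75×329 + 10.18×52 = 189.28 + 1433.95 + 575.75 + 529.36 = 2728.34
L = 2872.18 / 2728.34 × 100 = 105.2721
Paasche component (current-period weights):
ΣP(2001)Q(2001) = 3.29×53 + 10.97×121 + 2.07×279 + 13.49×59 = 174.37 + 1327.37 + 577.53 + 795.91 = 2875.18
ΣP(2000)Q(2001) = 3.38×53 + 12.05×121 + 1.75×279 + 10.18×59 = 179.14 + 1458.05 + 488.25 + 600.62 = 2726.06
P = 2875.18 / 2726.06 × 100 = 105.4702
Fisher = √(L × P) = √(105.2721 × 105.4702) = 105.3711

105.37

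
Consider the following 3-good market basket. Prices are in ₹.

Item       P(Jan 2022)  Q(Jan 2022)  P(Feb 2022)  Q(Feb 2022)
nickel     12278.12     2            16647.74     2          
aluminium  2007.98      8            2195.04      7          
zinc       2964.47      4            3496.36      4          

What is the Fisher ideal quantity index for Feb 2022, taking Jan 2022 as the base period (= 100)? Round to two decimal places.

96.39

Laspeyres component (base-period weights):
ΣP(Jan 2022)Q(Feb 2022) = 12278.12×2 + 2007.98×7 + 2964.47×4 = 24556.24 + 14055.86 + 11857.88 = 50469.98
ΣP(Jan 2022)Q(Jan 2022) = 12278.12×2 + 2007.98×8 + 2964.47×4 = 24556.24 + 16063.84 + 11857.88 = 52477.96
L = 50469.98 / 52477.96 × 100 = 96.1737
Paasche component (current-period weights):
ΣP(Feb 2022)Q(Feb 2022) = 16647.74×2 + 2195.04×7 + 3496.36×4 = 33295.48 + 15365.28 + 13985.44 = 62646.2
ΣP(Feb 2022)Q(Jan 2022) = 16647.74×2 + 2195.04×8 + 3496.36×4 = 33295.48 + 17560.32 + 13985.44 = 64841.24
P = 62646.2 / 64841.24 × 100 = 96.6147
Fisher = √(L × P) = √(96.1737 × 96.6147) = 96.3940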